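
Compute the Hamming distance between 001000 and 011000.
XOR = 010000, count of 1s = 1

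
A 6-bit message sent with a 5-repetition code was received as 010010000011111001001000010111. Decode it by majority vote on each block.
Split into 5-bit blocks and majority-vote each:
  block 1 = 01001: 2 ones, 3 zeros → 0
  block 2 = 00000: 0 ones, 5 zeros → 0
  block 3 = 11111: 5 ones, 0 zeros → 1
  block 4 = 00100: 1 ones, 4 zeros → 0
  block 5 = 10000: 1 ones, 4 zeros → 0
  block 6 = 10111: 4 ones, 1 zeros → 1
Decoded = 001001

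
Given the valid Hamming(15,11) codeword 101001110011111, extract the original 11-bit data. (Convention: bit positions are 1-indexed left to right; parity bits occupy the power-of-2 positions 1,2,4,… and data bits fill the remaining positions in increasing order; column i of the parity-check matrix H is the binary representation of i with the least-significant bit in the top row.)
Parity bits occupy power-of-2 positions; data bits are at positions {3,5,6,7,9,10,11,12,13,14,15} (1-indexed).
Extract: c[3]=1 c[5]=0 c[6]=1 c[7]=1 c[9]=0 c[10]=0 c[11]=1 c[12]=1 c[13]=1 c[14]=1 c[15]=1
Data = 10110011111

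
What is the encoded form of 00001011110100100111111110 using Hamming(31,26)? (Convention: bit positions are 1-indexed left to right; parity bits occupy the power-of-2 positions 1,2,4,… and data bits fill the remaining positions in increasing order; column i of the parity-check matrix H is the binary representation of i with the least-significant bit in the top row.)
Codeword c = d · G (mod 2), d = 00001011110100100111111110:
  c[0] = d·G[:,0] = (00001011110100100111111110)·(11011010101101010101010101) mod 2 = 0+0+0+0+1+0+1+0+1+0+0+1+0+0+0+0+0+1+0+1+0+1+0+1+0+0 mod 2 = 0
  c[1] = d·G[:,1] = (00001011110100100111111110)·(10110110011011001100110011) mod 2 = 0+0+0+0+0+0+1+0+0+1+0+0+0+0+0+0+0+1+0+0+1+1+0+0+1+0 mod 2 = 0
  c[2] = d·G[:,2] = (00001011110100100111111110)·(10000000000000000000000000) mod 2 = 0+0+0+0+0+0+0+0+0+0+0+0+0+0+0+0+0+0+0+0+0+0+0+0+0+0 mod 2 = 0
  c[3] = d·G[:,3] = (00001011110100100111111110)·(01110001111000111100001111) mod 2 = 0+0+0+0+0+0+0+1+1+1+0+0+0+0+1+0+0+1+0+0+0+0+1+1+1+0 mod 2 = 0
  c[4] = d·G[:,4] = (00001011110100100111111110)·(01000000000000000000000000) mod 2 = 0+0+0+0+0+0+0+0+0+0+0+0+0+0+0+0+0+0+0+0+0+0+0+0+0+0 mod 2 = 0
  c[5] = d·G[:,5] = (00001011110100100111111110)·(00100000000000000000000000) mod 2 = 0+0+0+0+0+0+0+0+0+0+0+0+0+0+0+0+0+0+0+0+0+0+0+0+0+0 mod 2 = 0
  c[6] = d·G[:,6] = (00001011110100100111111110)·(00010000000000000000000000) mod 2 = 0+0+0+0+0+0+0+0+0+0+0+0+0+0+0+0+0+0+0+0+0+0+0+0+0+0 mod 2 = 0
  c[7] = d·G[:,7] = (00001011110100100111111110)·(00001111111000000011111111) mod 2 = 0+0+0+0+1+0+1+1+1+1+0+0+0+0+0+0+0+0+1+1+1+1+1+1+1+0 mod 2 = 0
  c[8] = d·G[:,8] = (00001011110100100111111110)·(00001000000000000000000000) mod 2 = 0+0+0+0+1+0+0+0+0+0+0+0+0+0+0+0+0+0+0+0+0+0+0+0+0+0 mod 2 = 1
  c[9] = d·G[:,9] = (00001011110100100111111110)·(00000100000000000000000000) mod 2 = 0+0+0+0+0+0+0+0+0+0+0+0+0+0+0+0+0+0+0+0+0+0+0+0+0+0 mod 2 = 0
  c[10] = d·G[:,10] = (00001011110100100111111110)·(00000010000000000000000000) mod 2 = 0+0+0+0+0+0+1+0+0+0+0+0+0+0+0+0+0+0+0+0+0+0+0+0+0+0 mod 2 = 1
  c[11] = d·G[:,11] = (00001011110100100111111110)·(00000001000000000000000000) mod 2 = 0+0+0+0+0+0+0+1+0+0+0+0+0+0+0+0+0+0+0+0+0+0+0+0+0+0 mod 2 = 1
  c[12] = d·G[:,12] = (00001011110100100111111110)·(00000000100000000000000000) mod 2 = 0+0+0+0+0+0+0+0+1+0+0+0+0+0+0+0+0+0+0+0+0+0+0+0+0+0 mod 2 = 1
  c[13] = d·G[:,13] = (00001011110100100111111110)·(00000000010000000000000000) mod 2 = 0+0+0+0+0+0+0+0+0+1+0+0+0+0+0+0+0+0+0+0+0+0+0+0+0+0 mod 2 = 1
  c[14] = d·G[:,14] = (00001011110100100111111110)·(00000000001000000000000000) mod 2 = 0+0+0+0+0+0+0+0+0+0+0+0+0+0+0+0+0+0+0+0+0+0+0+0+0+0 mod 2 = 0
  c[15] = d·G[:,15] = (00001011110100100111111110)·(00000000000111111111111111) mod 2 = 0+0+0+0+0+0+0+0+0+0+0+1+0+0+1+0+0+1+1+1+1+1+1+1+1+0 mod 2 = 0
  c[16] = d·G[:,16] = (00001011110100100111111110)·(00000000000100000000000000) mod 2 = 0+0+0+0+0+0+0+0+0+0+0+1+0+0+0+0+0+0+0+0+0+0+0+0+0+0 mod 2 = 1
  c[17] = d·G[:,17] = (00001011110100100111111110)·(00000000000010000000000000) mod 2 = 0+0+0+0+0+0+0+0+0+0+0+0+0+0+0+0+0+0+0+0+0+0+0+0+0+0 mod 2 = 0
  c[18] = d·G[:,18] = (00001011110100100111111110)·(00000000000001000000000000) mod 2 = 0+0+0+0+0+0+0+0+0+0+0+0+0+0+0+0+0+0+0+0+0+0+0+0+0+0 mod 2 = 0
  c[19] = d·G[:,19] = (00001011110100100111111110)·(00000000000000100000000000) mod 2 = 0+0+0+0+0+0+0+0+0+0+0+0+0+0+1+0+0+0+0+0+0+0+0+0+0+0 mod 2 = 1
  c[20] = d·G[:,20] = (00001011110100100111111110)·(00000000000000010000000000) mod 2 = 0+0+0+0+0+0+0+0+0+0+0+0+0+0+0+0+0+0+0+0+0+0+0+0+0+0 mod 2 = 0
  c[21] = d·G[:,21] = (00001011110100100111111110)·(00000000000000001000000000) mod 2 = 0+0+0+0+0+0+0+0+0+0+0+0+0+0+0+0+0+0+0+0+0+0+0+0+0+0 mod 2 = 0
  c[22] = d·G[:,22] = (00001011110100100111111110)·(00000000000000000100000000) mod 2 = 0+0+0+0+0+0+0+0+0+0+0+0+0+0+0+0+0+1+0+0+0+0+0+0+0+0 mod 2 = 1
  c[23] = d·G[:,23] = (00001011110100100111111110)·(00000000000000000010000000) mod 2 = 0+0+0+0+0+0+0+0+0+0+0+0+0+0+0+0+0+0+1+0+0+0+0+0+0+0 mod 2 = 1
  c[24] = d·G[:,24] = (00001011110100100111111110)·(00000000000000000001000000) mod 2 = 0+0+0+0+0+0+0+0+0+0+0+0+0+0+0+0+0+0+0+1+0+0+0+0+0+0 mod 2 = 1
  c[25] = d·G[:,25] = (00001011110100100111111110)·(00000000000000000000100000) mod 2 = 0+0+0+0+0+0+0+0+0+0+0+0+0+0+0+0+0+0+0+0+1+0+0+0+0+0 mod 2 = 1
  c[26] = d·G[:,26] = (00001011110100100111111110)·(00000000000000000000010000) mod 2 = 0+0+0+0+0+0+0+0+0+0+0+0+0+0+0+0+0+0+0+0+0+1+0+0+0+0 mod 2 = 1
  c[27] = d·G[:,27] = (00001011110100100111111110)·(00000000000000000000001000) mod 2 = 0+0+0+0+0+0+0+0+0+0+0+0+0+0+0+0+0+0+0+0+0+0+1+0+0+0 mod 2 = 1
  c[28] = d·G[:,28] = (00001011110100100111111110)·(00000000000000000000000100) mod 2 = 0+0+0+0+0+0+0+0+0+0+0+0+0+0+0+0+0+0+0+0+0+0+0+1+0+0 mod 2 = 1
  c[29] = d·G[:,29] = (00001011110100100111111110)·(00000000000000000000000010) mod 2 = 0+0+0+0+0+0+0+0+0+0+0+0+0+0+0+0+0+0+0+0+0+0+0+0+1+0 mod 2 = 1
  c[30] = d·G[:,30] = (00001011110100100111111110)·(00000000000000000000000001) mod 2 = 0+0+0+0+0+0+0+0+0+0+0+0+0+0+0+0+0+0+0+0+0+0+0+0+0+0 mod 2 = 0
Codeword = 0000000010111100100100111111110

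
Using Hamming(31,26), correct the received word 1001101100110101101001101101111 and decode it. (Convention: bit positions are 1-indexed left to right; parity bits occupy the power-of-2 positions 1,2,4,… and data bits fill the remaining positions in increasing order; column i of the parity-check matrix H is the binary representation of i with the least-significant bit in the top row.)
Syndrome s = H · r^T (mod 2), r = 1001101100110101101001101101111:
  s[0] = (1010101010101010101010101010101)·(1001101100110101101001101101111) mod 2 = 1+0+0+0+1+0+1+0+0+0+1+0+0+0+0+0+1+0+1+0+0+0+1+0+1+0+0+0+1+0+1 mod 2 = 0
  s[1] = (0110011001100110011001100110011)·(1001101100110101101001101101111) mod 2 = 0+0+0+0+0+0+1+0+0+0+1+0+0+1+0+0+0+0+1+0+0+1+1+0+0+1+0+0+0+1+1 mod 2 = 1
  s[2] = (0001111000011110000111100001111)·(1001101100110101101001101101111) mod 2 = 0+0+0+1+1+0+1+0+0+0+0+1+0+1+0+0+0+0+0+0+0+1+1+0+0+0+0+1+1+1+1 mod 2 = 1
  s[3] = (0000000111111110000000011111111)·(1001101100110101101001101101111) mod 2 = 0+0+0+0+0+0+0+1+0+0+1+1+0+1+0+0+0+0+0+0+0+0+0+0+1+1+0+1+1+1+1 mod 2 = 0
  s[4] = (0000000000000001111111111111111)·(1001101100110101101001101101111) mod 2 = 0+0+0+0+0+0+0+0+0+0+0+0+0+0+0+1+1+0+1+0+0+1+1+0+1+1+0+1+1+1+1 mod 2 = 1
Syndrome = 01101
Column 22 of H equals this syndrome → error at bit 22 (1-indexed).
Flip bit 22: 1001101100110101101001101101111 → 1001101100110101101000101101111
Extract data bits at positions {3,5,6,7,9,10,11,12,13,14,15,17,18,19,20,21,22,23,24,25,26,27,28,29,30,31}: 01010011010101000101101111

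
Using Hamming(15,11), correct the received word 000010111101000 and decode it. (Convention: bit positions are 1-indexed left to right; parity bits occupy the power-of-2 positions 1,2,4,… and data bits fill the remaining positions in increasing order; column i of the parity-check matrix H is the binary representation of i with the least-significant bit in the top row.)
Syndrome s = H · r^T (mod 2), r = 000010111101000:
  s[0] = (101010101010101)·(000010111101000) mod 2 = 0+0+0+0+1+0+1+0+1+0+0+0+0+0+0 mod 2 = 1
  s[1] = (011001100110011)·(000010111101000) mod 2 = 0+0+0+0+0+0+1+0+0+1+0+0+0+0+0 mod 2 = 0
  s[2] = (000111100001111)·(000010111101000) mod 2 = 0+0+0+0+1+0+1+0+0+0+0+1+0+0+0 mod 2 = 1
  s[3] = (000000011111111)·(000010111101000) mod 2 = 0+0+0+0+0+0+0+1+1+1+0+1+0+0+0 mod 2 = 0
Syndrome = 1010
Column 5 of H equals this syndrome → error at bit 5 (1-indexed).
Flip bit 5: 000010111101000 → 000000111101000
Extract data bits at positions {3,5,6,7,9,10,11,12,13,14,15}: 00011101000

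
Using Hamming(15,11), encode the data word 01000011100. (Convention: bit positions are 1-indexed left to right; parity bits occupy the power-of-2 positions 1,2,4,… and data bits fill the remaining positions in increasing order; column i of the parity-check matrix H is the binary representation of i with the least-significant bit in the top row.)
Codeword c = d · G (mod 2), d = 01000011100:
  c[0] = d·G[:,0] = (01000011100)·(11011010101) mod 2 = 0+1+0+0+0+0+1+0+1+0+0 mod 2 = 1
  c[1] = d·G[:,1] = (01000011100)·(10110110011) mod 2 = 0+0+0+0+0+0+1+0+0+0+0 mod 2 = 1
  c[2] = d·G[:,2] = (01000011100)·(10000000000) mod 2 = 0+0+0+0+0+0+0+0+0+0+0 mod 2 = 0
  c[3] = d·G[:,3] = (01000011100)·(01110001111) mod 2 = 0+1+0+0+0+0+0+1+1+0+0 mod 2 = 1
  c[4] = d·G[:,4] = (01000011100)·(01000000000) mod 2 = 0+1+0+0+0+0+0+0+0+0+0 mod 2 = 1
  c[5] = d·G[:,5] = (01000011100)·(00100000000) mod 2 = 0+0+0+0+0+0+0+0+0+0+0 mod 2 = 0
  c[6] = d·G[:,6] = (01000011100)·(00010000000) mod 2 = 0+0+0+0+0+0+0+0+0+0+0 mod 2 = 0
  c[7] = d·G[:,7] = (01000011100)·(00001111111) mod 2 = 0+0+0+0+0+0+1+1+1+0+0 mod 2 = 1
  c[8] = d·G[:,8] = (01000011100)·(00001000000) mod 2 = 0+0+0+0+0+0+0+0+0+0+0 mod 2 = 0
  c[9] = d·G[:,9] = (01000011100)·(00000100000) mod 2 = 0+0+0+0+0+0+0+0+0+0+0 mod 2 = 0
  c[10] = d·G[:,10] = (01000011100)·(00000010000) mod 2 = 0+0+0+0+0+0+1+0+0+0+0 mod 2 = 1
  c[11] = d·G[:,11] = (01000011100)·(00000001000) mod 2 = 0+0+0+0+0+0+0+1+0+0+0 mod 2 = 1
  c[12] = d·G[:,12] = (01000011100)·(00000000100) mod 2 = 0+0+0+0+0+0+0+0+1+0+0 mod 2 = 1
  c[13] = d·G[:,13] = (01000011100)·(00000000010) mod 2 = 0+0+0+0+0+0+0+0+0+0+0 mod 2 = 0
  c[14] = d·G[:,14] = (01000011100)·(00000000001) mod 2 = 0+0+0+0+0+0+0+0+0+0+0 mod 2 = 0
Codeword = 110110010011100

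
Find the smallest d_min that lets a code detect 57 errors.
Detecting e errors requires d_min ≥ e + 1 = 57 + 1 = 58.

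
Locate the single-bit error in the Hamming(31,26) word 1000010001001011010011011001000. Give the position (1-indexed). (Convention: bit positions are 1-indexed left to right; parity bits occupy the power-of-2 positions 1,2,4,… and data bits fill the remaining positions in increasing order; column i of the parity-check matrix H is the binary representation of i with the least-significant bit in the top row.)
Syndrome s = H · r^T (mod 2), r = 1000010001001011010011011001000:
  s[0] = (1010101010101010101010101010101)·(1000010001001011010011011001000) mod 2 = 1+0+0+0+0+0+0+0+0+0+0+0+1+0+1+0+0+0+0+0+1+0+0+0+1+0+0+0+0+0+0 mod 2 = 1
  s[1] = (0110011001100110011001100110011)·(1000010001001011010011011001000) mod 2 = 0+0+0+0+0+1+0+0+0+1+0+0+0+0+1+0+0+1+0+0+0+1+0+0+0+0+0+0+0+0+0 mod 2 = 1
  s[2] = (0001111000011110000111100001111)·(1000010001001011010011011001000) mod 2 = 0+0+0+0+0+1+0+0+0+0+0+0+1+0+1+0+0+0+0+0+1+1+0+0+0+0+0+1+0+0+0 mod 2 = 0
  s[3] = (0000000111111110000000011111111)·(1000010001001011010011011001000) mod 2 = 0+0+0+0+0+0+0+0+0+1+0+0+1+0+1+0+0+0+0+0+0+0+0+1+1+0+0+1+0+0+0 mod 2 = 0
  s[4] = (0000000000000001111111111111111)·(1000010001001011010011011001000) mod 2 = 0+0+0+0+0+0+0+0+0+0+0+0+0+0+0+1+0+1+0+0+1+1+0+1+1+0+0+1+0+0+0 mod 2 = 1
Syndrome = 11001
Column i of H is the binary representation of i, so the syndrome is the binary index of the flipped bit.
Read s = 11001 with s[0] as LSB: 1·2^0 + 1·2^1 + 0·2^2 + 0·2^3 + 1·2^4 = 19.
Error is at bit position 19.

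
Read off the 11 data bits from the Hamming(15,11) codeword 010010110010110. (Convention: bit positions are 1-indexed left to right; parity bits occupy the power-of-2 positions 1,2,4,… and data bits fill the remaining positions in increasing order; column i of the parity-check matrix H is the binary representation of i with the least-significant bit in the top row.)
Parity bits occupy power-of-2 positions; data bits are at positions {3,5,6,7,9,10,11,12,13,14,15} (1-indexed).
Extract: c[3]=0 c[5]=1 c[6]=0 c[7]=1 c[9]=0 c[10]=0 c[11]=1 c[12]=0 c[13]=1 c[14]=1 c[15]=0
Data = 01010010110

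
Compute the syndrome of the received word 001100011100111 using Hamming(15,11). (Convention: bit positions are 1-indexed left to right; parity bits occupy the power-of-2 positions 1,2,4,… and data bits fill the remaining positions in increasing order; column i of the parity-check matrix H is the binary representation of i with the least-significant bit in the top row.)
Syndrome s = H · r^T (mod 2), r = 001100011100111:
  s[0] = (101010101010101)·(001100011100111) mod 2 = 0+0+1+0+0+0+0+0+1+0+0+0+1+0+1 mod 2 = 0
  s[1] = (011001100110011)·(001100011100111) mod 2 = 0+0+1+0+0+0+0+0+0+1+0+0+0+1+1 mod 2 = 0
  s[2] = (000111100001111)·(001100011100111) mod 2 = 0+0+0+1+0+0+0+0+0+0+0+0+1+1+1 mod 2 = 0
  s[3] = (000000011111111)·(001100011100111) mod 2 = 0+0+0+0+0+0+0+1+1+1+0+0+1+1+1 mod 2 = 0
Syndrome = 0000
s = 0: no error detected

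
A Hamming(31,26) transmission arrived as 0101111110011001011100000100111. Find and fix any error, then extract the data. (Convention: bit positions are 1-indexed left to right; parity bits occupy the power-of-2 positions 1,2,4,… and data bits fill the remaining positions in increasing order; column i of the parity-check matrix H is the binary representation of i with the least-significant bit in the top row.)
Syndrome s = H · r^T (mod 2), r = 0101111110011001011100000100111:
  s[0] = (1010101010101010101010101010101)·(0101111110011001011100000100111) mod 2 = 0+0+0+0+1+0+1+0+1+0+0+0+1+0+0+0+0+0+1+0+0+0+0+0+0+0+0+0+1+0+1 mod 2 = 1
  s[1] = (0110011001100110011001100110011)·(0101111110011001011100000100111) mod 2 = 0+1+0+0+0+1+1+0+0+0+0+0+0+0+0+0+0+1+1+0+0+0+0+0+0+1+0+0+0+1+1 mod 2 = 0
  s[2] = (0001111000011110000111100001111)·(0101111110011001011100000100111) mod 2 = 0+0+0+1+1+1+1+0+0+0+0+1+1+0+0+0+0+0+0+1+0+0+0+0+0+0+0+0+1+1+1 mod 2 = 0
  s[3] = (0000000111111110000000011111111)·(0101111110011001011100000100111) mod 2 = 0+0+0+0+0+0+0+1+1+0+0+1+1+0+0+0+0+0+0+0+0+0+0+0+0+1+0+0+1+1+1 mod 2 = 0
  s[4] = (0000000000000001111111111111111)·(0101111110011001011100000100111) mod 2 = 0+0+0+0+0+0+0+0+0+0+0+0+0+0+0+1+0+1+1+1+0+0+0+0+0+1+0+0+1+1+1 mod 2 = 0
Syndrome = 10000
Column 1 of H equals this syndrome → error at bit 1 (1-indexed).
Flip bit 1: 0101111110011001011100000100111 → 1101111110011001011100000100111
Extract data bits at positions {3,5,6,7,9,10,11,12,13,14,15,17,18,19,20,21,22,23,24,25,26,27,28,29,30,31}: 01111001100011100000100111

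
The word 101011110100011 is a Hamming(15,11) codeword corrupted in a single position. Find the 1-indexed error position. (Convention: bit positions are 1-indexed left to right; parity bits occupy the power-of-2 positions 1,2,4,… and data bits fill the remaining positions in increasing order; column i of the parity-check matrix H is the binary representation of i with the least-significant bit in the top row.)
Syndrome s = H · r^T (mod 2), r = 101011110100011:
  s[0] = (101010101010101)·(101011110100011) mod 2 = 1+0+1+0+1+0+1+0+0+0+0+0+0+0+1 mod 2 = 1
  s[1] = (011001100110011)·(101011110100011) mod 2 = 0+0+1+0+0+1+1+0+0+1+0+0+0+1+1 mod 2 = 0
  s[2] = (000111100001111)·(101011110100011) mod 2 = 0+0+0+0+1+1+1+0+0+0+0+0+0+1+1 mod 2 = 1
  s[3] = (000000011111111)·(101011110100011) mod 2 = 0+0+0+0+0+0+0+1+0+1+0+0+0+1+1 mod 2 = 0
Syndrome = 1010
Column i of H is the binary representation of i, so the syndrome is the binary index of the flipped bit.
Read s = 1010 with s[0] as LSB: 1·2^0 + 0·2^1 + 1·2^2 + 0·2^3 = 5.
Error is at bit position 5.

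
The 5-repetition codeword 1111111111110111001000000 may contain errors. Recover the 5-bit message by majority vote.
Split into 5-bit blocks and majority-vote each:
  block 1 = 11111: 5 ones, 0 zeros → 1
  block 2 = 11111: 5 ones, 0 zeros → 1
  block 3 = 11011: 4 ones, 1 zeros → 1
  block 4 = 10010: 2 ones, 3 zeros → 0
  block 5 = 00000: 0 ones, 5 zeros → 0
Decoded = 11100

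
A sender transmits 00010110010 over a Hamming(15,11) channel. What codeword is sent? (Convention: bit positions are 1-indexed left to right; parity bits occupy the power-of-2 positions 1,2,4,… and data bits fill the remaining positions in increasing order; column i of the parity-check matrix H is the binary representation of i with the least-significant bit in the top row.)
Codeword c = d · G (mod 2), d = 00010110010:
  c[0] = d·G[:,0] = (00010110010)·(11011010101) mod 2 = 0+0+0+1+0+0+1+0+0+0+0 mod 2 = 0
  c[1] = d·G[:,1] = (00010110010)·(10110110011) mod 2 = 0+0+0+1+0+1+1+0+0+1+0 mod 2 = 0
  c[2] = d·G[:,2] = (00010110010)·(10000000000) mod 2 = 0+0+0+0+0+0+0+0+0+0+0 mod 2 = 0
  c[3] = d·G[:,3] = (00010110010)·(01110001111) mod 2 = 0+0+0+1+0+0+0+0+0+1+0 mod 2 = 0
  c[4] = d·G[:,4] = (00010110010)·(01000000000) mod 2 = 0+0+0+0+0+0+0+0+0+0+0 mod 2 = 0
  c[5] = d·G[:,5] = (00010110010)·(00100000000) mod 2 = 0+0+0+0+0+0+0+0+0+0+0 mod 2 = 0
  c[6] = d·G[:,6] = (00010110010)·(00010000000) mod 2 = 0+0+0+1+0+0+0+0+0+0+0 mod 2 = 1
  c[7] = d·G[:,7] = (00010110010)·(00001111111) mod 2 = 0+0+0+0+0+1+1+0+0+1+0 mod 2 = 1
  c[8] = d·G[:,8] = (00010110010)·(00001000000) mod 2 = 0+0+0+0+0+0+0+0+0+0+0 mod 2 = 0
  c[9] = d·G[:,9] = (00010110010)·(00000100000) mod 2 = 0+0+0+0+0+1+0+0+0+0+0 mod 2 = 1
  c[10] = d·G[:,10] = (00010110010)·(00000010000) mod 2 = 0+0+0+0+0+0+1+0+0+0+0 mod 2 = 1
  c[11] = d·G[:,11] = (00010110010)·(00000001000) mod 2 = 0+0+0+0+0+0+0+0+0+0+0 mod 2 = 0
  c[12] = d·G[:,12] = (00010110010)·(00000000100) mod 2 = 0+0+0+0+0+0+0+0+0+0+0 mod 2 = 0
  c[13] = d·G[:,13] = (00010110010)·(00000000010) mod 2 = 0+0+0+0+0+0+0+0+0+1+0 mod 2 = 1
  c[14] = d·G[:,14] = (00010110010)·(00000000001) mod 2 = 0+0+0+0+0+0+0+0+0+0+0 mod 2 = 0
Codeword = 000000110110010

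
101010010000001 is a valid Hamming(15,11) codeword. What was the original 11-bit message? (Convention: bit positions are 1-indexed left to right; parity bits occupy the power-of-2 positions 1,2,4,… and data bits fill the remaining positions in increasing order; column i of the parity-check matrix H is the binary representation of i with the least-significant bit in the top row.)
Parity bits occupy power-of-2 positions; data bits are at positions {3,5,6,7,9,10,11,12,13,14,15} (1-indexed).
Extract: c[3]=1 c[5]=1 c[6]=0 c[7]=0 c[9]=0 c[10]=0 c[11]=0 c[12]=0 c[13]=0 c[14]=0 c[15]=1
Data = 11000000001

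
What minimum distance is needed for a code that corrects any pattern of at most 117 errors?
Correcting t errors requires d_min ≥ 2t + 1 = 2·117 + 1 = 235.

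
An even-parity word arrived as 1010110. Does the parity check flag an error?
Sum of received bits: 1+0+1+0+1+1+0 = 4; 4 mod 2 = 0. Result is 0 → no error detected.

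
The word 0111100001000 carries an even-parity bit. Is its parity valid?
Sum of all bits: 0+1+1+1+1+0+0+0+0+1+0+0+0 = 5; 5 mod 2 = 1. Result is 1 → parity error detected.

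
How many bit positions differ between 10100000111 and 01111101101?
XOR = 11011101010, count of 1s = 7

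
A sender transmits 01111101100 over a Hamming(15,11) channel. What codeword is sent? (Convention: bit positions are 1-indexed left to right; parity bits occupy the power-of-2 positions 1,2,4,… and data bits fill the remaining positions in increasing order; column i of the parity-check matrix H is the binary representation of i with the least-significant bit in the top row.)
Codeword c = d · G (mod 2), d = 01111101100:
  c[0] = d·G[:,0] = (01111101100)·(11011010101) mod 2 = 0+1+0+1+1+0+0+0+1+0+0 mod 2 = 0
  c[1] = d·G[:,1] = (01111101100)·(10110110011) mod 2 = 0+0+1+1+0+1+0+0+0+0+0 mod 2 = 1
  c[2] = d·G[:,2] = (01111101100)·(10000000000) mod 2 = 0+0+0+0+0+0+0+0+0+0+0 mod 2 = 0
  c[3] = d·G[:,3] = (01111101100)·(01110001111) mod 2 = 0+1+1+1+0+0+0+1+1+0+0 mod 2 = 1
  c[4] = d·G[:,4] = (01111101100)·(01000000000) mod 2 = 0+1+0+0+0+0+0+0+0+0+0 mod 2 = 1
  c[5] = d·G[:,5] = (01111101100)·(00100000000) mod 2 = 0+0+1+0+0+0+0+0+0+0+0 mod 2 = 1
  c[6] = d·G[:,6] = (01111101100)·(00010000000) mod 2 = 0+0+0+1+0+0+0+0+0+0+0 mod 2 = 1
  c[7] = d·G[:,7] = (01111101100)·(00001111111) mod 2 = 0+0+0+0+1+1+0+1+1+0+0 mod 2 = 0
  c[8] = d·G[:,8] = (01111101100)·(00001000000) mod 2 = 0+0+0+0+1+0+0+0+0+0+0 mod 2 = 1
  c[9] = d·G[:,9] = (01111101100)·(00000100000) mod 2 = 0+0+0+0+0+1+0+0+0+0+0 mod 2 = 1
  c[10] = d·G[:,10] = (01111101100)·(00000010000) mod 2 = 0+0+0+0+0+0+0+0+0+0+0 mod 2 = 0
  c[11] = d·G[:,11] = (01111101100)·(00000001000) mod 2 = 0+0+0+0+0+0+0+1+0+0+0 mod 2 = 1
  c[12] = d·G[:,12] = (01111101100)·(00000000100) mod 2 = 0+0+0+0+0+0+0+0+1+0+0 mod 2 = 1
  c[13] = d·G[:,13] = (01111101100)·(00000000010) mod 2 = 0+0+0+0+0+0+0+0+0+0+0 mod 2 = 0
  c[14] = d·G[:,14] = (01111101100)·(00000000001) mod 2 = 0+0+0+0+0+0+0+0+0+0+0 mod 2 = 0
Codeword = 010111101101100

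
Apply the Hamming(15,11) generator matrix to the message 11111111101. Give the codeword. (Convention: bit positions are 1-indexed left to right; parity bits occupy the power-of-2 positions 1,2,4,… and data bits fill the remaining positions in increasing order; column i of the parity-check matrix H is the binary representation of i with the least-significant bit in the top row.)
Codeword c = d · G (mod 2), d = 11111111101:
  c[0] = d·G[:,0] = (11111111101)·(11011010101) mod 2 = 1+1+0+1+1+0+1+0+1+0+1 mod 2 = 1
  c[1] = d·G[:,1] = (11111111101)·(10110110011) mod 2 = 1+0+1+1+0+1+1+0+0+0+1 mod 2 = 0
  c[2] = d·G[:,2] = (11111111101)·(10000000000) mod 2 = 1+0+0+0+0+0+0+0+0+0+0 mod 2 = 1
  c[3] = d·G[:,3] = (11111111101)·(01110001111) mod 2 = 0+1+1+1+0+0+0+1+1+0+1 mod 2 = 0
  c[4] = d·G[:,4] = (11111111101)·(01000000000) mod 2 = 0+1+0+0+0+0+0+0+0+0+0 mod 2 = 1
  c[5] = d·G[:,5] = (11111111101)·(00100000000) mod 2 = 0+0+1+0+0+0+0+0+0+0+0 mod 2 = 1
  c[6] = d·G[:,6] = (11111111101)·(00010000000) mod 2 = 0+0+0+1+0+0+0+0+0+0+0 mod 2 = 1
  c[7] = d·G[:,7] = (11111111101)·(00001111111) mod 2 = 0+0+0+0+1+1+1+1+1+0+1 mod 2 = 0
  c[8] = d·G[:,8] = (11111111101)·(00001000000) mod 2 = 0+0+0+0+1+0+0+0+0+0+0 mod 2 = 1
  c[9] = d·G[:,9] = (11111111101)·(00000100000) mod 2 = 0+0+0+0+0+1+0+0+0+0+0 mod 2 = 1
  c[10] = d·G[:,10] = (11111111101)·(00000010000) mod 2 = 0+0+0+0+0+0+1+0+0+0+0 mod 2 = 1
  c[11] = d·G[:,11] = (11111111101)·(00000001000) mod 2 = 0+0+0+0+0+0+0+1+0+0+0 mod 2 = 1
  c[12] = d·G[:,12] = (11111111101)·(00000000100) mod 2 = 0+0+0+0+0+0+0+0+1+0+0 mod 2 = 1
  c[13] = d·G[:,13] = (11111111101)·(00000000010) mod 2 = 0+0+0+0+0+0+0+0+0+0+0 mod 2 = 0
  c[14] = d·G[:,14] = (11111111101)·(00000000001) mod 2 = 0+0+0+0+0+0+0+0+0+0+1 mod 2 = 1
Codeword = 101011101111101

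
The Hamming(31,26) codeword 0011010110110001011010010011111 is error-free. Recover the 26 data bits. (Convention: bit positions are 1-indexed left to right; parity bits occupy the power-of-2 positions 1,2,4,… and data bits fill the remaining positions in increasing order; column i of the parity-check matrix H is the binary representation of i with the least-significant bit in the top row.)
Parity bits occupy power-of-2 positions; data bits are at positions {3,5,6,7,9,10,11,12,13,14,15,17,18,19,20,21,22,23,24,25,26,27,28,29,30,31} (1-indexed).
Extract: c[3]=1 c[5]=0 c[6]=1 c[7]=0 c[9]=1 c[10]=0 c[11]=1 c[12]=1 c[13]=0 c[14]=0 c[15]=0 c[17]=0 c[18]=1 c[19]=1 c[20]=0 c[21]=1 c[22]=0 c[23]=0 c[24]=1 c[25]=0 c[26]=0 c[27]=1 c[28]=1 c[29]=1 c[30]=1 c[31]=1
Data = 10101011000011010010011111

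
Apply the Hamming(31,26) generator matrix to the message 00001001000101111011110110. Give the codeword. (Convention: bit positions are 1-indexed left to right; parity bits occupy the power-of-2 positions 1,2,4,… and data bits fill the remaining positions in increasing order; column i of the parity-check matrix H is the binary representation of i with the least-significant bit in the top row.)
Codeword c = d · G (mod 2), d = 00001001000101111011110110:
  c[0] = d·G[:,0] = (00001001000101111011110110)·(11011010101101010101010101) mod 2 = 0+0+0+0+1+0+0+0+0+0+0+1+0+1+0+1+0+0+0+1+0+1+0+1+0+0 mod 2 = 1
  c[1] = d·G[:,1] = (00001001000101111011110110)·(10110110011011001100110011) mod 2 = 0+0+0+0+0+0+0+0+0+0+0+0+0+1+0+0+1+0+0+0+1+1+0+0+1+0 mod 2 = 1
  c[2] = d·G[:,2] = (00001001000101111011110110)·(10000000000000000000000000) mod 2 = 0+0+0+0+0+0+0+0+0+0+0+0+0+0+0+0+0+0+0+0+0+0+0+0+0+0 mod 2 = 0
  c[3] = d·G[:,3] = (00001001000101111011110110)·(01110001111000111100001111) mod 2 = 0+0+0+0+0+0+0+1+0+0+0+0+0+0+1+1+1+0+0+0+0+0+0+1+1+0 mod 2 = 0
  c[4] = d·G[:,4] = (00001001000101111011110110)·(01000000000000000000000000) mod 2 = 0+0+0+0+0+0+0+0+0+0+0+0+0+0+0+0+0+0+0+0+0+0+0+0+0+0 mod 2 = 0
  c[5] = d·G[:,5] = (00001001000101111011110110)·(00100000000000000000000000) mod 2 = 0+0+0+0+0+0+0+0+0+0+0+0+0+0+0+0+0+0+0+0+0+0+0+0+0+0 mod 2 = 0
  c[6] = d·G[:,6] = (00001001000101111011110110)·(00010000000000000000000000) mod 2 = 0+0+0+0+0+0+0+0+0+0+0+0+0+0+0+0+0+0+0+0+0+0+0+0+0+0 mod 2 = 0
  c[7] = d·G[:,7] = (00001001000101111011110110)·(00001111111000000011111111) mod 2 = 0+0+0+0+1+0+0+1+0+0+0+0+0+0+0+0+0+0+1+1+1+1+0+1+1+0 mod 2 = 0
  c[8] = d·G[:,8] = (00001001000101111011110110)·(00001000000000000000000000) mod 2 = 0+0+0+0+1+0+0+0+0+0+0+0+0+0+0+0+0+0+0+0+0+0+0+0+0+0 mod 2 = 1
  c[9] = d·G[:,9] = (00001001000101111011110110)·(00000100000000000000000000) mod 2 = 0+0+0+0+0+0+0+0+0+0+0+0+0+0+0+0+0+0+0+0+0+0+0+0+0+0 mod 2 = 0
  c[10] = d·G[:,10] = (00001001000101111011110110)·(00000010000000000000000000) mod 2 = 0+0+0+0+0+0+0+0+0+0+0+0+0+0+0+0+0+0+0+0+0+0+0+0+0+0 mod 2 = 0
  c[11] = d·G[:,11] = (00001001000101111011110110)·(00000001000000000000000000) mod 2 = 0+0+0+0+0+0+0+1+0+0+0+0+0+0+0+0+0+0+0+0+0+0+0+0+0+0 mod 2 = 1
  c[12] = d·G[:,12] = (00001001000101111011110110)·(00000000100000000000000000) mod 2 = 0+0+0+0+0+0+0+0+0+0+0+0+0+0+0+0+0+0+0+0+0+0+0+0+0+0 mod 2 = 0
  c[13] = d·G[:,13] = (00001001000101111011110110)·(00000000010000000000000000) mod 2 = 0+0+0+0+0+0+0+0+0+0+0+0+0+0+0+0+0+0+0+0+0+0+0+0+0+0 mod 2 = 0
  c[14] = d·G[:,14] = (00001001000101111011110110)·(00000000001000000000000000) mod 2 = 0+0+0+0+0+0+0+0+0+0+0+0+0+0+0+0+0+0+0+0+0+0+0+0+0+0 mod 2 = 0
  c[15] = d·G[:,15] = (00001001000101111011110110)·(00000000000111111111111111) mod 2 = 0+0+0+0+0+0+0+0+0+0+0+1+0+1+1+1+1+0+1+1+1+1+0+1+1+0 mod 2 = 1
  c[16] = d·G[:,16] = (00001001000101111011110110)·(00000000000100000000000000) mod 2 = 0+0+0+0+0+0+0+0+0+0+0+1+0+0+0+0+0+0+0+0+0+0+0+0+0+0 mod 2 = 1
  c[17] = d·G[:,17] = (00001001000101111011110110)·(00000000000010000000000000) mod 2 = 0+0+0+0+0+0+0+0+0+0+0+0+0+0+0+0+0+0+0+0+0+0+0+0+0+0 mod 2 = 0
  c[18] = d·G[:,18] = (00001001000101111011110110)·(00000000000001000000000000) mod 2 = 0+0+0+0+0+0+0+0+0+0+0+0+0+1+0+0+0+0+0+0+0+0+0+0+0+0 mod 2 = 1
  c[19] = d·G[:,19] = (00001001000101111011110110)·(00000000000000100000000000) mod 2 = 0+0+0+0+0+0+0+0+0+0+0+0+0+0+1+0+0+0+0+0+0+0+0+0+0+0 mod 2 = 1
  c[20] = d·G[:,20] = (00001001000101111011110110)·(00000000000000010000000000) mod 2 = 0+0+0+0+0+0+0+0+0+0+0+0+0+0+0+1+0+0+0+0+0+0+0+0+0+0 mod 2 = 1
  c[21] = d·G[:,21] = (00001001000101111011110110)·(00000000000000001000000000) mod 2 = 0+0+0+0+0+0+0+0+0+0+0+0+0+0+0+0+1+0+0+0+0+0+0+0+0+0 mod 2 = 1
  c[22] = d·G[:,22] = (00001001000101111011110110)·(00000000000000000100000000) mod 2 = 0+0+0+0+0+0+0+0+0+0+0+0+0+0+0+0+0+0+0+0+0+0+0+0+0+0 mod 2 = 0
  c[23] = d·G[:,23] = (00001001000101111011110110)·(00000000000000000010000000) mod 2 = 0+0+0+0+0+0+0+0+0+0+0+0+0+0+0+0+0+0+1+0+0+0+0+0+0+0 mod 2 = 1
  c[24] = d·G[:,24] = (00001001000101111011110110)·(00000000000000000001000000) mod 2 = 0+0+0+0+0+0+0+0+0+0+0+0+0+0+0+0+0+0+0+1+0+0+0+0+0+0 mod 2 = 1
  c[25] = d·G[:,25] = (00001001000101111011110110)·(00000000000000000000100000) mod 2 = 0+0+0+0+0+0+0+0+0+0+0+0+0+0+0+0+0+0+0+0+1+0+0+0+0+0 mod 2 = 1
  c[26] = d·G[:,26] = (00001001000101111011110110)·(00000000000000000000010000) mod 2 = 0+0+0+0+0+0+0+0+0+0+0+0+0+0+0+0+0+0+0+0+0+1+0+0+0+0 mod 2 = 1
  c[27] = d·G[:,27] = (00001001000101111011110110)·(00000000000000000000001000) mod 2 = 0+0+0+0+0+0+0+0+0+0+0+0+0+0+0+0+0+0+0+0+0+0+0+0+0+0 mod 2 = 0
  c[28] = d·G[:,28] = (00001001000101111011110110)·(00000000000000000000000100) mod 2 = 0+0+0+0+0+0+0+0+0+0+0+0+0+0+0+0+0+0+0+0+0+0+0+1+0+0 mod 2 = 1
  c[29] = d·G[:,29] = (00001001000101111011110110)·(00000000000000000000000010) mod 2 = 0+0+0+0+0+0+0+0+0+0+0+0+0+0+0+0+0+0+0+0+0+0+0+0+1+0 mod 2 = 1
  c[30] = d·G[:,30] = (00001001000101111011110110)·(00000000000000000000000001) mod 2 = 0+0+0+0+0+0+0+0+0+0+0+0+0+0+0+0+0+0+0+0+0+0+0+0+0+0 mod 2 = 0
Codeword = 1100000010010001101111011110110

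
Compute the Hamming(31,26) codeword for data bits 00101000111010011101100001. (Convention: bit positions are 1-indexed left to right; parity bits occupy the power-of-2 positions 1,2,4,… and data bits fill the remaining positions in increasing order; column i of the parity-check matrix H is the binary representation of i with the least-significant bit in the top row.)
Codeword c = d · G (mod 2), d = 00101000111010011101100001:
  c[0] = d·G[:,0] = (00101000111010011101100001)·(11011010101101010101010101) mod 2 = 0+0+0+0+1+0+0+0+1+0+1+0+0+0+0+1+0+1+0+1+0+0+0+0+0+1 mod 2 = 1
  c[1] = d·G[:,1] = (00101000111010011101100001)·(10110110011011001100110011) mod 2 = 0+0+1+0+0+0+0+0+0+1+1+0+1+0+0+0+1+1+0+0+1+0+0+0+0+1 mod 2 = 0
  c[2] = d·G[:,2] = (00101000111010011101100001)·(10000000000000000000000000) mod 2 = 0+0+0+0+0+0+0+0+0+0+0+0+0+0+0+0+0+0+0+0+0+0+0+0+0+0 mod 2 = 0
  c[3] = d·G[:,3] = (00101000111010011101100001)·(01110001111000111100001111) mod 2 = 0+0+1+0+0+0+0+0+1+1+1+0+0+0+0+1+1+1+0+0+0+0+0+0+0+1 mod 2 = 0
  c[4] = d·G[:,4] = (00101000111010011101100001)·(01000000000000000000000000) mod 2 = 0+0+0+0+0+0+0+0+0+0+0+0+0+0+0+0+0+0+0+0+0+0+0+0+0+0 mod 2 = 0
  c[5] = d·G[:,5] = (00101000111010011101100001)·(00100000000000000000000000) mod 2 = 0+0+1+0+0+0+0+0+0+0+0+0+0+0+0+0+0+0+0+0+0+0+0+0+0+0 mod 2 = 1
  c[6] = d·G[:,6] = (00101000111010011101100001)·(00010000000000000000000000) mod 2 = 0+0+0+0+0+0+0+0+0+0+0+0+0+0+0+0+0+0+0+0+0+0+0+0+0+0 mod 2 = 0
  c[7] = d·G[:,7] = (00101000111010011101100001)·(00001111111000000011111111) mod 2 = 0+0+0+0+1+0+0+0+1+1+1+0+0+0+0+0+0+0+0+1+1+0+0+0+0+1 mod 2 = 1
  c[8] = d·G[:,8] = (00101000111010011101100001)·(00001000000000000000000000) mod 2 = 0+0+0+0+1+0+0+0+0+0+0+0+0+0+0+0+0+0+0+0+0+0+0+0+0+0 mod 2 = 1
  c[9] = d·G[:,9] = (00101000111010011101100001)·(00000100000000000000000000) mod 2 = 0+0+0+0+0+0+0+0+0+0+0+0+0+0+0+0+0+0+0+0+0+0+0+0+0+0 mod 2 = 0
  c[10] = d·G[:,10] = (00101000111010011101100001)·(00000010000000000000000000) mod 2 = 0+0+0+0+0+0+0+0+0+0+0+0+0+0+0+0+0+0+0+0+0+0+0+0+0+0 mod 2 = 0
  c[11] = d·G[:,11] = (00101000111010011101100001)·(00000001000000000000000000) mod 2 = 0+0+0+0+0+0+0+0+0+0+0+0+0+0+0+0+0+0+0+0+0+0+0+0+0+0 mod 2 = 0
  c[12] = d·G[:,12] = (00101000111010011101100001)·(00000000100000000000000000) mod 2 = 0+0+0+0+0+0+0+0+1+0+0+0+0+0+0+0+0+0+0+0+0+0+0+0+0+0 mod 2 = 1
  c[13] = d·G[:,13] = (00101000111010011101100001)·(00000000010000000000000000) mod 2 = 0+0+0+0+0+0+0+0+0+1+0+0+0+0+0+0+0+0+0+0+0+0+0+0+0+0 mod 2 = 1
  c[14] = d·G[:,14] = (00101000111010011101100001)·(00000000001000000000000000) mod 2 = 0+0+0+0+0+0+0+0+0+0+1+0+0+0+0+0+0+0+0+0+0+0+0+0+0+0 mod 2 = 1
  c[15] = d·G[:,15] = (00101000111010011101100001)·(00000000000111111111111111) mod 2 = 0+0+0+0+0+0+0+0+0+0+0+0+1+0+0+1+1+1+0+1+1+0+0+0+0+1 mod 2 = 1
  c[16] = d·G[:,16] = (00101000111010011101100001)·(00000000000100000000000000) mod 2 = 0+0+0+0+0+0+0+0+0+0+0+0+0+0+0+0+0+0+0+0+0+0+0+0+0+0 mod 2 = 0
  c[17] = d·G[:,17] = (00101000111010011101100001)·(00000000000010000000000000) mod 2 = 0+0+0+0+0+0+0+0+0+0+0+0+1+0+0+0+0+0+0+0+0+0+0+0+0+0 mod 2 = 1
  c[18] = d·G[:,18] = (00101000111010011101100001)·(00000000000001000000000000) mod 2 = 0+0+0+0+0+0+0+0+0+0+0+0+0+0+0+0+0+0+0+0+0+0+0+0+0+0 mod 2 = 0
  c[19] = d·G[:,19] = (00101000111010011101100001)·(00000000000000100000000000) mod 2 = 0+0+0+0+0+0+0+0+0+0+0+0+0+0+0+0+0+0+0+0+0+0+0+0+0+0 mod 2 = 0
  c[20] = d·G[:,20] = (00101000111010011101100001)·(00000000000000010000000000) mod 2 = 0+0+0+0+0+0+0+0+0+0+0+0+0+0+0+1+0+0+0+0+0+0+0+0+0+0 mod 2 = 1
  c[21] = d·G[:,21] = (00101000111010011101100001)·(00000000000000001000000000) mod 2 = 0+0+0+0+0+0+0+0+0+0+0+0+0+0+0+0+1+0+0+0+0+0+0+0+0+0 mod 2 = 1
  c[22] = d·G[:,22] = (00101000111010011101100001)·(00000000000000000100000000) mod 2 = 0+0+0+0+0+0+0+0+0+0+0+0+0+0+0+0+0+1+0+0+0+0+0+0+0+0 mod 2 = 1
  c[23] = d·G[:,23] = (00101000111010011101100001)·(00000000000000000010000000) mod 2 = 0+0+0+0+0+0+0+0+0+0+0+0+0+0+0+0+0+0+0+0+0+0+0+0+0+0 mod 2 = 0
  c[24] = d·G[:,24] = (00101000111010011101100001)·(00000000000000000001000000) mod 2 = 0+0+0+0+0+0+0+0+0+0+0+0+0+0+0+0+0+0+0+1+0+0+0+0+0+0 mod 2 = 1
  c[25] = d·G[:,25] = (00101000111010011101100001)·(00000000000000000000100000) mod 2 = 0+0+0+0+0+0+0+0+0+0+0+0+0+0+0+0+0+0+0+0+1+0+0+0+0+0 mod 2 = 1
  c[26] = d·G[:,26] = (00101000111010011101100001)·(00000000000000000000010000) mod 2 = 0+0+0+0+0+0+0+0+0+0+0+0+0+0+0+0+0+0+0+0+0+0+0+0+0+0 mod 2 = 0
  c[27] = d·G[:,27] = (00101000111010011101100001)·(00000000000000000000001000) mod 2 = 0+0+0+0+0+0+0+0+0+0+0+0+0+0+0+0+0+0+0+0+0+0+0+0+0+0 mod 2 = 0
  c[28] = d·G[:,28] = (00101000111010011101100001)·(00000000000000000000000100) mod 2 = 0+0+0+0+0+0+0+0+0+0+0+0+0+0+0+0+0+0+0+0+0+0+0+0+0+0 mod 2 = 0
  c[29] = d·G[:,29] = (00101000111010011101100001)·(00000000000000000000000010) mod 2 = 0+0+0+0+0+0+0+0+0+0+0+0+0+0+0+0+0+0+0+0+0+0+0+0+0+0 mod 2 = 0
  c[30] = d·G[:,30] = (00101000111010011101100001)·(00000000000000000000000001) mod 2 = 0+0+0+0+0+0+0+0+0+0+0+0+0+0+0+0+0+0+0+0+0+0+0+0+0+1 mod 2 = 1
Codeword = 1000010110001111010011101100001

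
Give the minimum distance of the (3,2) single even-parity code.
d_min = 2 (flipping one data bit also flips the parity bit, so the two closest codewords differ in exactly 2 positions).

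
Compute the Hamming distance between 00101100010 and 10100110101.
XOR = 10001010111, count of 1s = 6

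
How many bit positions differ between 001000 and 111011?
XOR = 110011, count of 1s = 4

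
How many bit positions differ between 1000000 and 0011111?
XOR = 1011111, count of 1s = 6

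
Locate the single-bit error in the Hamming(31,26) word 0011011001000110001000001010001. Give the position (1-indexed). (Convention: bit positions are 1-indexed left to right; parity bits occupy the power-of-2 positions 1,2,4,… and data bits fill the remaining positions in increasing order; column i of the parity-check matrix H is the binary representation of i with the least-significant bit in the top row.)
Syndrome s = H · r^T (mod 2), r = 0011011001000110001000001010001:
  s[0] = (1010101010101010101010101010101)·(0011011001000110001000001010001) mod 2 = 0+0+1+0+0+0+1+0+0+0+0+0+0+0+1+0+0+0+1+0+0+0+0+0+1+0+1+0+0+0+1 mod 2 = 1
  s[1] = (0110011001100110011001100110011)·(0011011001000110001000001010001) mod 2 = 0+0+1+0+0+1+1+0+0+1+0+0+0+1+1+0+0+0+1+0+0+0+0+0+0+0+1+0+0+0+1 mod 2 = 1
  s[2] = (0001111000011110000111100001111)·(0011011001000110001000001010001) mod 2 = 0+0+0+1+0+1+1+0+0+0+0+0+0+1+1+0+0+0+0+0+0+0+0+0+0+0+0+0+0+0+1 mod 2 = 0
  s[3] = (0000000111111110000000011111111)·(0011011001000110001000001010001) mod 2 = 0+0+0+0+0+0+0+0+0+1+0+0+0+1+1+0+0+0+0+0+0+0+0+0+1+0+1+0+0+0+1 mod 2 = 0
  s[4] = (0000000000000001111111111111111)·(0011011001000110001000001010001) mod 2 = 0+0+0+0+0+0+0+0+0+0+0+0+0+0+0+0+0+0+1+0+0+0+0+0+1+0+1+0+0+0+1 mod 2 = 0
Syndrome = 11000
Column i of H is the binary representation of i, so the syndrome is the binary index of the flipped bit.
Read s = 11000 with s[0] as LSB: 1·2^0 + 1·2^1 + 0·2^2 + 0·2^3 + 0·2^4 = 3.
Error is at bit position 3.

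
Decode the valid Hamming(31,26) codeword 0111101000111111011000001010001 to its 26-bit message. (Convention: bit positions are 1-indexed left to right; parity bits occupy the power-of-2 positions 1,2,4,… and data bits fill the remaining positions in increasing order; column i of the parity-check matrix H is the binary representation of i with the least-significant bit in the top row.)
Parity bits occupy power-of-2 positions; data bits are at positions {3,5,6,7,9,10,11,12,13,14,15,17,18,19,20,21,22,23,24,25,26,27,28,29,30,31} (1-indexed).
Extract: c[3]=1 c[5]=1 c[6]=0 c[7]=1 c[9]=0 c[10]=0 c[11]=1 c[12]=1 c[13]=1 c[14]=1 c[15]=1 c[17]=0 c[18]=1 c[19]=1 c[20]=0 c[21]=0 c[22]=0 c[23]=0 c[24]=0 c[25]=1 c[26]=0 c[27]=1 c[28]=0 c[29]=0 c[30]=0 c[31]=1
Data = 11010011111011000001010001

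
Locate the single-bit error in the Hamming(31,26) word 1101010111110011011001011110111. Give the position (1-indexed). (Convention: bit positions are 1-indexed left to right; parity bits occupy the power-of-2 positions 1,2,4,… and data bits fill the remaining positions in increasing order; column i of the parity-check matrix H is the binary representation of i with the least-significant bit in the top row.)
Syndrome s = H · r^T (mod 2), r = 1101010111110011011001011110111:
  s[0] = (1010101010101010101010101010101)·(1101010111110011011001011110111) mod 2 = 1+0+0+0+0+0+0+0+1+0+1+0+0+0+1+0+0+0+1+0+0+0+0+0+1+0+1+0+1+0+1 mod 2 = 1
  s[1] = (0110011001100110011001100110011)·(1101010111110011011001011110111) mod 2 = 0+1+0+0+0+1+0+0+0+1+1+0+0+0+1+0+0+1+1+0+0+1+0+0+0+1+1+0+0+1+1 mod 2 = 0
  s[2] = (0001111000011110000111100001111)·(1101010111110011011001011110111) mod 2 = 0+0+0+1+0+1+0+0+0+0+0+1+0+0+1+0+0+0+0+0+0+1+0+0+0+0+0+0+1+1+1 mod 2 = 0
  s[3] = (0000000111111110000000011111111)·(1101010111110011011001011110111) mod 2 = 0+0+0+0+0+0+0+1+1+1+1+1+0+0+1+0+0+0+0+0+0+0+0+1+1+1+1+0+1+1+1 mod 2 = 1
  s[4] = (0000000000000001111111111111111)·(1101010111110011011001011110111) mod 2 = 0+0+0+0+0+0+0+0+0+0+0+0+0+0+0+1+0+1+1+0+0+1+0+1+1+1+1+0+1+1+1 mod 2 = 1
Syndrome = 10011
Column i of H is the binary representation of i, so the syndrome is the binary index of the flipped bit.
Read s = 10011 with s[0] as LSB: 1·2^0 + 0·2^1 + 0·2^2 + 1·2^3 + 1·2^4 = 25.
Error is at bit position 25.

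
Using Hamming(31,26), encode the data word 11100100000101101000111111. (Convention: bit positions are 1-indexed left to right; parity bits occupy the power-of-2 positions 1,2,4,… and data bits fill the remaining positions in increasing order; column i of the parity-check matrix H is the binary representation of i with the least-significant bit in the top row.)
Codeword c = d · G (mod 2), d = 11100100000101101000111111:
  c[0] = d·G[:,0] = (11100100000101101000111111)·(11011010101101010101010101) mod 2 = 1+1+0+0+0+0+0+0+0+0+0+1+0+1+0+0+0+0+0+0+0+1+0+1+0+1 mod 2 = 1
  c[1] = d·G[:,1] = (11100100000101101000111111)·(10110110011011001100110011) mod 2 = 1+0+1+0+0+1+0+0+0+0+0+0+0+1+0+0+1+0+0+0+1+1+0+0+1+1 mod 2 = 1
  c[2] = d·G[:,2] = (11100100000101101000111111)·(10000000000000000000000000) mod 2 = 1+0+0+0+0+0+0+0+0+0+0+0+0+0+0+0+0+0+0+0+0+0+0+0+0+0 mod 2 = 1
  c[3] = d·G[:,3] = (11100100000101101000111111)·(01110001111000111100001111) mod 2 = 0+1+1+0+0+0+0+0+0+0+0+0+0+0+1+0+1+0+0+0+0+0+1+1+1+1 mod 2 = 0
  c[4] = d·G[:,4] = (11100100000101101000111111)·(01000000000000000000000000) mod 2 = 0+1+0+0+0+0+0+0+0+0+0+0+0+0+0+0+0+0+0+0+0+0+0+0+0+0 mod 2 = 1
  c[5] = d·G[:,5] = (11100100000101101000111111)·(00100000000000000000000000) mod 2 = 0+0+1+0+0+0+0+0+0+0+0+0+0+0+0+0+0+0+0+0+0+0+0+0+0+0 mod 2 = 1
  c[6] = d·G[:,6] = (11100100000101101000111111)·(00010000000000000000000000) mod 2 = 0+0+0+0+0+0+0+0+0+0+0+0+0+0+0+0+0+0+0+0+0+0+0+0+0+0 mod 2 = 0
  c[7] = d·G[:,7] = (11100100000101101000111111)·(00001111111000000011111111) mod 2 = 0+0+0+0+0+1+0+0+0+0+0+0+0+0+0+0+0+0+0+0+1+1+1+1+1+1 mod 2 = 1
  c[8] = d·G[:,8] = (11100100000101101000111111)·(00001000000000000000000000) mod 2 = 0+0+0+0+0+0+0+0+0+0+0+0+0+0+0+0+0+0+0+0+0+0+0+0+0+0 mod 2 = 0
  c[9] = d·G[:,9] = (11100100000101101000111111)·(00000100000000000000000000) mod 2 = 0+0+0+0+0+1+0+0+0+0+0+0+0+0+0+0+0+0+0+0+0+0+0+0+0+0 mod 2 = 1
  c[10] = d·G[:,10] = (11100100000101101000111111)·(00000010000000000000000000) mod 2 = 0+0+0+0+0+0+0+0+0+0+0+0+0+0+0+0+0+0+0+0+0+0+0+0+0+0 mod 2 = 0
  c[11] = d·G[:,11] = (11100100000101101000111111)·(00000001000000000000000000) mod 2 = 0+0+0+0+0+0+0+0+0+0+0+0+0+0+0+0+0+0+0+0+0+0+0+0+0+0 mod 2 = 0
  c[12] = d·G[:,12] = (11100100000101101000111111)·(00000000100000000000000000) mod 2 = 0+0+0+0+0+0+0+0+0+0+0+0+0+0+0+0+0+0+0+0+0+0+0+0+0+0 mod 2 = 0
  c[13] = d·G[:,13] = (11100100000101101000111111)·(00000000010000000000000000) mod 2 = 0+0+0+0+0+0+0+0+0+0+0+0+0+0+0+0+0+0+0+0+0+0+0+0+0+0 mod 2 = 0
  c[14] = d·G[:,14] = (11100100000101101000111111)·(00000000001000000000000000) mod 2 = 0+0+0+0+0+0+0+0+0+0+0+0+0+0+0+0+0+0+0+0+0+0+0+0+0+0 mod 2 = 0
  c[15] = d·G[:,15] = (11100100000101101000111111)·(00000000000111111111111111) mod 2 = 0+0+0+0+0+0+0+0+0+0+0+1+0+1+1+0+1+0+0+0+1+1+1+1+1+1 mod 2 = 0
  c[16] = d·G[:,16] = (11100100000101101000111111)·(00000000000100000000000000) mod 2 = 0+0+0+0+0+0+0+0+0+0+0+1+0+0+0+0+0+0+0+0+0+0+0+0+0+0 mod 2 = 1
  c[17] = d·G[:,17] = (11100100000101101000111111)·(00000000000010000000000000) mod 2 = 0+0+0+0+0+0+0+0+0+0+0+0+0+0+0+0+0+0+0+0+0+0+0+0+0+0 mod 2 = 0
  c[18] = d·G[:,18] = (11100100000101101000111111)·(00000000000001000000000000) mod 2 = 0+0+0+0+0+0+0+0+0+0+0+0+0+1+0+0+0+0+0+0+0+0+0+0+0+0 mod 2 = 1
  c[19] = d·G[:,19] = (11100100000101101000111111)·(00000000000000100000000000) mod 2 = 0+0+0+0+0+0+0+0+0+0+0+0+0+0+1+0+0+0+0+0+0+0+0+0+0+0 mod 2 = 1
  c[20] = d·G[:,20] = (11100100000101101000111111)·(00000000000000010000000000) mod 2 = 0+0+0+0+0+0+0+0+0+0+0+0+0+0+0+0+0+0+0+0+0+0+0+0+0+0 mod 2 = 0
  c[21] = d·G[:,21] = (11100100000101101000111111)·(00000000000000001000000000) mod 2 = 0+0+0+0+0+0+0+0+0+0+0+0+0+0+0+0+1+0+0+0+0+0+0+0+0+0 mod 2 = 1
  c[22] = d·G[:,22] = (11100100000101101000111111)·(00000000000000000100000000) mod 2 = 0+0+0+0+0+0+0+0+0+0+0+0+0+0+0+0+0+0+0+0+0+0+0+0+0+0 mod 2 = 0
  c[23] = d·G[:,23] = (11100100000101101000111111)·(00000000000000000010000000) mod 2 = 0+0+0+0+0+0+0+0+0+0+0+0+0+0+0+0+0+0+0+0+0+0+0+0+0+0 mod 2 = 0
  c[24] = d·G[:,24] = (11100100000101101000111111)·(00000000000000000001000000) mod 2 = 0+0+0+0+0+0+0+0+0+0+0+0+0+0+0+0+0+0+0+0+0+0+0+0+0+0 mod 2 = 0
  c[25] = d·G[:,25] = (11100100000101101000111111)·(00000000000000000000100000) mod 2 = 0+0+0+0+0+0+0+0+0+0+0+0+0+0+0+0+0+0+0+0+1+0+0+0+0+0 mod 2 = 1
  c[26] = d·G[:,26] = (11100100000101101000111111)·(00000000000000000000010000) mod 2 = 0+0+0+0+0+0+0+0+0+0+0+0+0+0+0+0+0+0+0+0+0+1+0+0+0+0 mod 2 = 1
  c[27] = d·G[:,27] = (11100100000101101000111111)·(00000000000000000000001000) mod 2 = 0+0+0+0+0+0+0+0+0+0+0+0+0+0+0+0+0+0+0+0+0+0+1+0+0+0 mod 2 = 1
  c[28] = d·G[:,28] = (11100100000101101000111111)·(00000000000000000000000100) mod 2 = 0+0+0+0+0+0+0+0+0+0+0+0+0+0+0+0+0+0+0+0+0+0+0+1+0+0 mod 2 = 1
  c[29] = d·G[:,29] = (11100100000101101000111111)·(00000000000000000000000010) mod 2 = 0+0+0+0+0+0+0+0+0+0+0+0+0+0+0+0+0+0+0+0+0+0+0+0+1+0 mod 2 = 1
  c[30] = d·G[:,30] = (11100100000101101000111111)·(00000000000000000000000001) mod 2 = 0+0+0+0+0+0+0+0+0+0+0+0+0+0+0+0+0+0+0+0+0+0+0+0+0+1 mod 2 = 1
Codeword = 1110110101000000101101000111111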